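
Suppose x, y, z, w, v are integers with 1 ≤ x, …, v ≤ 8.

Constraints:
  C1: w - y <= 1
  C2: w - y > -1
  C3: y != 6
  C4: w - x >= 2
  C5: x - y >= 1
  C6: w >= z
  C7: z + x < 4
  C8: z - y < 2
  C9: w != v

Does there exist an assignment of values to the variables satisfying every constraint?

Constraints 1, 4, and 5 give x − y ≥ 1, y − w ≥ -1, w − x ≥ 2.
Adding all 3 inequalities: the left sides telescope to 0, and the right sides sum to 1 + (-1) + 2 = 2. So 0 ≥ 2, which is false.

Unsatisfiable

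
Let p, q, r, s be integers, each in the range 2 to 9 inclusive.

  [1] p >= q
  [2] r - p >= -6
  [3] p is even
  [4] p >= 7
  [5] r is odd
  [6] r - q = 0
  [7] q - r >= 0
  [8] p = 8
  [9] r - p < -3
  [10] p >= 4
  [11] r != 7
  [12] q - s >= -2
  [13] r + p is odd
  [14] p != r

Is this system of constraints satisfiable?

Satisfiable

Setting (p, q, r, s) = (8, 3, 3, 3) satisfies everything: constraint 2: r - p = -5; constraint 6: r - q = 0, and the others follow.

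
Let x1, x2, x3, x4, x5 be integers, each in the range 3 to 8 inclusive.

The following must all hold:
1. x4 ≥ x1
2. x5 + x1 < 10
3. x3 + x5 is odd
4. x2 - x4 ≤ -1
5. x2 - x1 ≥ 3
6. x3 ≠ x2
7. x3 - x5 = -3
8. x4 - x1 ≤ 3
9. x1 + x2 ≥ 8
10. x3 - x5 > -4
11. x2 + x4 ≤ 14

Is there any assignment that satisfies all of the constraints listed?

Unsatisfiable

Constraints 4, 5, and 8 give x1 − x4 ≥ -3, x4 − x2 ≥ 1, x2 − x1 ≥ 3.
Adding all 3 inequalities: the left sides telescope to 0, and the right sides sum to (-3) + 1 + 3 = 1. So 0 ≥ 1, which is false.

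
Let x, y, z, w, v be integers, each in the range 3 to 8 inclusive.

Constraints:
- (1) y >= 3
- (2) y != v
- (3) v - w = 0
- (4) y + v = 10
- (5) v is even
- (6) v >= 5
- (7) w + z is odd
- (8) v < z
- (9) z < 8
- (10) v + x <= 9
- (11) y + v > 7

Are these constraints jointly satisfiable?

Satisfiable

One satisfying assignment is x = 3, y = 4, z = 7, w = 6, v = 6.
For the less obvious constraints — constraint 3: v - w = 0; constraint 4: y + v = 10 — and the others hold by inspection.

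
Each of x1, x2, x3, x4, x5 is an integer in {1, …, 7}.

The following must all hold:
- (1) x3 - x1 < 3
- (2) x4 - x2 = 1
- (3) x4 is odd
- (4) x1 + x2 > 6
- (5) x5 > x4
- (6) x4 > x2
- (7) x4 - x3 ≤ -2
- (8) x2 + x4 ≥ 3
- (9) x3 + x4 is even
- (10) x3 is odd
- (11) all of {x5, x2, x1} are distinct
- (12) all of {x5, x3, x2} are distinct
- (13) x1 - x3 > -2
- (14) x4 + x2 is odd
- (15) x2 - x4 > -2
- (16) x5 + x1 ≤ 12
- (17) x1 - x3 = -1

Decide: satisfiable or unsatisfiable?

Satisfiable

One satisfying assignment is x1 = 6, x2 = 2, x3 = 7, x4 = 3, x5 = 5.
For the less obvious constraints — constraint 1: x3 - x1 = 1; constraint 2: x4 - x2 = 1; constraint 4: x1 + x2 = 8 — and the others hold by inspection.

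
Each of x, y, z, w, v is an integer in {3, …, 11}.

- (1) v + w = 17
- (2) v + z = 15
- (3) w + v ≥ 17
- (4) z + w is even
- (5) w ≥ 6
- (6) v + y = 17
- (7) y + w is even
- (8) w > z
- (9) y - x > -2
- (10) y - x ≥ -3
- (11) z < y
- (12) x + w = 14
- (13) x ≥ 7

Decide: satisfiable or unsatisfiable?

Satisfiable

One satisfying assignment is x = 7, y = 7, z = 5, w = 7, v = 10.
For the less obvious constraints — constraint 1: v + w = 17; constraint 2: v + z = 15; constraint 3: w + v = 17 — and the others hold by inspection.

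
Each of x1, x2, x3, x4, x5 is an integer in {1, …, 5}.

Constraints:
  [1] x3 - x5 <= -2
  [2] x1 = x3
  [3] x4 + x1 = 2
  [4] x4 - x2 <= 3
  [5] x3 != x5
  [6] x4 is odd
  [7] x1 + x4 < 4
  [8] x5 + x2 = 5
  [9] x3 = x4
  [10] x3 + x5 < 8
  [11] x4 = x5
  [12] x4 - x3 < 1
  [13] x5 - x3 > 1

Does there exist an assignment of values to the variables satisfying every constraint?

From constraints 9 and 11, x3 = x4 = x5, so x3 = x5. But constraint 5 says x3 ≠ x5. Contradiction.

Unsatisfiable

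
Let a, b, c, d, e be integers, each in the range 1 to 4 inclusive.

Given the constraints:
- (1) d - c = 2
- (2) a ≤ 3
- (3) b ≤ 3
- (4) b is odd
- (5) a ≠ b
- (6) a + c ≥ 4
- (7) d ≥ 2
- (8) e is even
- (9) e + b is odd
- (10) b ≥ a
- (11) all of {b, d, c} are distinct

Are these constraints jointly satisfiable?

Satisfiable

The assignment a = 2, b = 3, c = 2, d = 4, e = 2 works:
  constraint 1 holds since d - c = 2.
  constraint 6 holds since a + c = 4.
The rest check out directly.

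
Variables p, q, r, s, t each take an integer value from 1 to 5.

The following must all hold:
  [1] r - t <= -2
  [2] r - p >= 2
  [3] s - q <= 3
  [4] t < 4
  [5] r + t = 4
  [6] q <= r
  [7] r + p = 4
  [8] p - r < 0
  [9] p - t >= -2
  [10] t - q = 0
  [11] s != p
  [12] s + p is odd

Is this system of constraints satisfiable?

Constraints 1, 2, and 9 give t − r ≥ 2, r − p ≥ 2, p − t ≥ -2.
Adding all 3 inequalities: the left sides telescope to 0, and the right sides sum to 2 + 2 + (-2) = 2. So 0 ≥ 2, which is false.

Unsatisfiable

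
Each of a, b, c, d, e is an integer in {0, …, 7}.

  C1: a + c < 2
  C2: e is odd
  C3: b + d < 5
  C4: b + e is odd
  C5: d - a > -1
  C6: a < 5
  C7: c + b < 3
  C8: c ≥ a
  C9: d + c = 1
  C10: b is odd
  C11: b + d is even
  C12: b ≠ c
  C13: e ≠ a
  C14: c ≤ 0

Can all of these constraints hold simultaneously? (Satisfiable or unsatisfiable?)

Unsatisfiable

Constraint 10 makes b odd and constraint 2 makes e odd, so b + e must be even. Constraint 4 says b + e is odd — contradiction.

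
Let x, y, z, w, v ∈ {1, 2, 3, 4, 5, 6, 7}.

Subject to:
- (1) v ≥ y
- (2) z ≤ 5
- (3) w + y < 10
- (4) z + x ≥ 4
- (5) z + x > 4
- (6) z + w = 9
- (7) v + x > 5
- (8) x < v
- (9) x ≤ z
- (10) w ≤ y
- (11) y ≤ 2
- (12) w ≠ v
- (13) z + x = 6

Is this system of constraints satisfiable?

Unsatisfiable

From constraint 2: z ≤ 5. From constraints 10 and 11: w ≤ y ≤ 2. Hence z + w ≤ 7. But constraint 6 requires z + w = 9, and 9 > 7. Contradiction.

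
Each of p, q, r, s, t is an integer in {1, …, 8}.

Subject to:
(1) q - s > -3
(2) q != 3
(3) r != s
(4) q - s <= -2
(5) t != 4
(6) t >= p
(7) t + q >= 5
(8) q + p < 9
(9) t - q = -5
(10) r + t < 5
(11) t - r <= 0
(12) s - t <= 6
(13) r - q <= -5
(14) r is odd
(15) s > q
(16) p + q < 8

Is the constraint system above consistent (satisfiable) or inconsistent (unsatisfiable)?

Constraints 4, 11, 12, and 13 give r − t ≥ 0, t − s ≥ -6, s − q ≥ 2, q − r ≥ 5.
Adding all 4 inequalities: the left sides telescope to 0, and the right sides sum to 0 + (-6) + 2 + 5 = 1. So 0 ≥ 1, which is false.

Unsatisfiable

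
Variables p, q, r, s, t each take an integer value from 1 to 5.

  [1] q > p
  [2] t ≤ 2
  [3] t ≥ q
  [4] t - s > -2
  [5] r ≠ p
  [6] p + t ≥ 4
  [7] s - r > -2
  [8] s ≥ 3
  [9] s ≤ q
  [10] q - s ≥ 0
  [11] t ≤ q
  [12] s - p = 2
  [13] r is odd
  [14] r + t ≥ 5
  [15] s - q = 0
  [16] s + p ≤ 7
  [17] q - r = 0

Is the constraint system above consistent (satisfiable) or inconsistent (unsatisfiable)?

Unsatisfiable

From constraints 8 and 9: q ≥ s and s ≥ 3, so q ≥ 3. From constraints 2 and 3: q ≤ t and t ≤ 2, so q ≤ 2. But 2 < 3, so no value of q works.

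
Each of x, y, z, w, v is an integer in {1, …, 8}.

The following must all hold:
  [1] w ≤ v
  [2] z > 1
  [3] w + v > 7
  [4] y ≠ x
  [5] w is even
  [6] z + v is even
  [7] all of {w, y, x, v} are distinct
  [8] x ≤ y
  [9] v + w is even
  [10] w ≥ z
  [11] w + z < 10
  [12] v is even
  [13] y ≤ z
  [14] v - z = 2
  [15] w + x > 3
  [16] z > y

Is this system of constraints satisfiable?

Satisfiable

The assignment x = 2, y = 3, z = 4, w = 4, v = 6 works:
  constraint 3 holds since w + v = 10.
  constraint 11 holds since w + z = 8.
  constraint 14 holds since v - z = 2.
The rest check out directly.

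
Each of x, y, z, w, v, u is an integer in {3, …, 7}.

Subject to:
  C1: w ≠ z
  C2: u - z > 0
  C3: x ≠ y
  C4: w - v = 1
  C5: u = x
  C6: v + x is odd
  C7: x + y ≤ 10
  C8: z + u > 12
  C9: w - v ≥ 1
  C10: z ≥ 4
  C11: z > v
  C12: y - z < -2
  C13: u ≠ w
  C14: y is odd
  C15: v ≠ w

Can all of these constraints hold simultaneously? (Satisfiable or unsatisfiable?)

Satisfiable

Take x = 7, y = 3, z = 6, w = 5, v = 4, u = 7. Then constraint 2: u - z = 1; constraint 4: w - v = 1; constraint 7: x + y = 10, and every other listed constraint is also met.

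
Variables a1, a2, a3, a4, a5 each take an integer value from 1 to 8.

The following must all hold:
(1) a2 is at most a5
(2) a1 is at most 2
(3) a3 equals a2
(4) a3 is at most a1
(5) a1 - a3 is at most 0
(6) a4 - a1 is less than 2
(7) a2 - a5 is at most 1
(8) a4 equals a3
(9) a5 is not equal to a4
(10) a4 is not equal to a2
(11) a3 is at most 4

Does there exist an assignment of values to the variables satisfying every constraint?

Unsatisfiable

From constraints 3 and 8, a4 = a3 = a2, so a4 = a2. But constraint 10 says a4 ≠ a2. Contradiction.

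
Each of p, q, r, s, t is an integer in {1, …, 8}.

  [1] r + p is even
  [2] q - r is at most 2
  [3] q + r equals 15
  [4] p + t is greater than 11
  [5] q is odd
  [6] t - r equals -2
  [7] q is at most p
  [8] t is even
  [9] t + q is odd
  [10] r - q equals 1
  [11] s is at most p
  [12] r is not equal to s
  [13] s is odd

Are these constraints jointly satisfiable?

Setting (p, q, r, s, t) = (8, 7, 8, 5, 6) satisfies everything: constraint 2: q - r = -1; constraint 3: q + r = 15, and the others follow.

Satisfiable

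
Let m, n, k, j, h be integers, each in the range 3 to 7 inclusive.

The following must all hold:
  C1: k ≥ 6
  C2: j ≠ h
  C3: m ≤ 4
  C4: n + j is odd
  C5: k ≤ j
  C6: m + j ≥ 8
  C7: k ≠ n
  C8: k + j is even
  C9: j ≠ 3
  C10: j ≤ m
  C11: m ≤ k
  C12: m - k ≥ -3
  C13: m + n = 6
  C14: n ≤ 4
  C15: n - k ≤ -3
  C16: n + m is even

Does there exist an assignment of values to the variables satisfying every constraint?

From constraints 1 and 5: j ≥ k and k ≥ 6, so j ≥ 6. From constraints 3 and 10: j ≤ m and m ≤ 4, so j ≤ 4. But 4 < 6, so no value of j works.

Unsatisfiable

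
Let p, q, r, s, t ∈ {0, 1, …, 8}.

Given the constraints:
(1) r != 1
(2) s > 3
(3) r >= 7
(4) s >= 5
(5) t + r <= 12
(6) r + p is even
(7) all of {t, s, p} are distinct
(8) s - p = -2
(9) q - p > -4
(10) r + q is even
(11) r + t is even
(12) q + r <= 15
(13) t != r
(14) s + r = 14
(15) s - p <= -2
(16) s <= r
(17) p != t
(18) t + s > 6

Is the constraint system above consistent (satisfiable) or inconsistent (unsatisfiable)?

Take p = 8, q = 6, r = 8, s = 6, t = 2. Then constraint 5: t + r = 10; constraint 8: s - p = -2; constraint 9: q - p = -2, and every other listed constraint is also met.

Satisfiable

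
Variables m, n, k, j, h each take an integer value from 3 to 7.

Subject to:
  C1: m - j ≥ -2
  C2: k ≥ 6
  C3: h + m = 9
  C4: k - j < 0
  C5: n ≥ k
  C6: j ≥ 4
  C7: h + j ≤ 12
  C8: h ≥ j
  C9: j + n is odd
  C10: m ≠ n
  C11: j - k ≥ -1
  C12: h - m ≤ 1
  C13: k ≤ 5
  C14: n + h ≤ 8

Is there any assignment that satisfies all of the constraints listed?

From constraints 2 and 5: n ≥ k ≥ 6. From constraints 6 and 8: h ≥ j ≥ 4. Hence n + h ≥ 10. But constraint 14 requires n + h ≤ 8, and 8 < 10. Contradiction.

Unsatisfiable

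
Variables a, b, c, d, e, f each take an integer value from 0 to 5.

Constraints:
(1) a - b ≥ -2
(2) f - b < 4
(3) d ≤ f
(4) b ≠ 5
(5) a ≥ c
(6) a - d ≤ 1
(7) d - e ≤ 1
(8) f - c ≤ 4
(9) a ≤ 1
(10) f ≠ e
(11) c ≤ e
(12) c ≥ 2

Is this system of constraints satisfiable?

From constraint 12: c ≥ 2. From constraints 5 and 9: c ≤ a and a ≤ 1, so c ≤ 1. But 1 < 2, so no value of c works.

Unsatisfiable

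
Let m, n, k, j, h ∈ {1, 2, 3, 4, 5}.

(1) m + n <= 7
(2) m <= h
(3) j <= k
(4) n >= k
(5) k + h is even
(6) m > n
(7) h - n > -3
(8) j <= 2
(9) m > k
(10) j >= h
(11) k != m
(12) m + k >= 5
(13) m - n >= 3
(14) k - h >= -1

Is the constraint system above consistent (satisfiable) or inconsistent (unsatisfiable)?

Unsatisfiable

Constraints 2, 3, 4, 6, and 10 give h ≤ j, j ≤ k, k ≤ n, n < m, m ≤ h. Chaining: h ≤ j ≤ k ≤ n < m ≤ h, which forces h < h — impossible.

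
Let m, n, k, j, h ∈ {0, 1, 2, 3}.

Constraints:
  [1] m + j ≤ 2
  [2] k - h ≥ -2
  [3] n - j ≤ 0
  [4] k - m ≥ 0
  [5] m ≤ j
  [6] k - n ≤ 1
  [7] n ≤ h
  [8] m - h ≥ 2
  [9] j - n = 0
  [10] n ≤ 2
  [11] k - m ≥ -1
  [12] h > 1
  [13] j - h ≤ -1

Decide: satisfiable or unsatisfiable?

Unsatisfiable

Constraints 3, 4, 6, 8, and 13 give m − h ≥ 2, h − j ≥ 1, j − n ≥ 0, n − k ≥ -1, k − m ≥ 0.
Adding all 5 inequalities: the left sides telescope to 0, and the right sides sum to 2 + 1 + 0 + (-1) + 0 = 2. So 0 ≥ 2, which is false.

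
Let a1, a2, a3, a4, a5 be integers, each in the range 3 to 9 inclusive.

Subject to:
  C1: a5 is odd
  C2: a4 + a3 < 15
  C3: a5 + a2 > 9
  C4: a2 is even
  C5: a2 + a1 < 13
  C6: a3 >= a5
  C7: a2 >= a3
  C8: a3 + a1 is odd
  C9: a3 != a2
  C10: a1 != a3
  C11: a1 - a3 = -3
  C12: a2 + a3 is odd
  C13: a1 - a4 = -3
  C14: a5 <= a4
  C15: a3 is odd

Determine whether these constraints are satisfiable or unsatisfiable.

Take a1 = 4, a2 = 8, a3 = 7, a4 = 7, a5 = 3. Then constraint 2: a4 + a3 = 14; constraint 3: a5 + a2 = 11; constraint 5: a2 + a1 = 12, and every other listed constraint is also met.

Satisfiable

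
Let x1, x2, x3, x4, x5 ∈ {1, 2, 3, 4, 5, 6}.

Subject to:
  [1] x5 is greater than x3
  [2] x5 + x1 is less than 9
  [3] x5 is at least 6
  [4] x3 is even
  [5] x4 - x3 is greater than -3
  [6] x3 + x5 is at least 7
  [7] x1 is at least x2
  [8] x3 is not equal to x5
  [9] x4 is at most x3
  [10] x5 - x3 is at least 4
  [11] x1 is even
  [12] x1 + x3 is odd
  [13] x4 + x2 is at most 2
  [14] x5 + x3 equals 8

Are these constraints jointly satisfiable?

Constraint 11 makes x1 even and constraint 4 makes x3 even, so x1 + x3 must be even. Constraint 12 says x1 + x3 is odd — contradiction.

Unsatisfiable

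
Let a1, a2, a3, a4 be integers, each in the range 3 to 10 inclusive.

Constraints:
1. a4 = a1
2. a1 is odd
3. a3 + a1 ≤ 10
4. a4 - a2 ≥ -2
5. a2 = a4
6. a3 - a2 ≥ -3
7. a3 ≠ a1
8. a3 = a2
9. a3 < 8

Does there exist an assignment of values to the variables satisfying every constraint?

From constraints 1, 5, and 8, a3 = a2 = a4 = a1, so a3 = a1. But constraint 7 says a3 ≠ a1. Contradiction.

Unsatisfiable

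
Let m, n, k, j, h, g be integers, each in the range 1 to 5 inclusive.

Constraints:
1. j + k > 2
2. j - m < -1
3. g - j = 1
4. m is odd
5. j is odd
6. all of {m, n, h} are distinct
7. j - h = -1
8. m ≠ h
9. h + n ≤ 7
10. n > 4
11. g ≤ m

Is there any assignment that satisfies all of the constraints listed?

Satisfiable

One satisfying assignment is m = 3, n = 5, k = 3, j = 1, h = 2, g = 2.
For the less obvious constraints — constraint 1: j + k = 4; constraint 2: j - m = -2; constraint 3: g - j = 1 — and the others hold by inspection.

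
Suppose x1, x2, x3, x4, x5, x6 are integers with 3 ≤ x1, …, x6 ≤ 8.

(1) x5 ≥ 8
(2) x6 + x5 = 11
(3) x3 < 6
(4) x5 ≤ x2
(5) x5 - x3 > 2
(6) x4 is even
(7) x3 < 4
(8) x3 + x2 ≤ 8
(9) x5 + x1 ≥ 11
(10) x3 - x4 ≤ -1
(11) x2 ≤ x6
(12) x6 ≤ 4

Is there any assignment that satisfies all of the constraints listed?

Unsatisfiable

From constraints 1 and 4: x2 ≥ x5 and x5 ≥ 8, so x2 ≥ 8. From constraints 11 and 12: x2 ≤ x6 and x6 ≤ 4, so x2 ≤ 4. But 4 < 8, so no value of x2 works.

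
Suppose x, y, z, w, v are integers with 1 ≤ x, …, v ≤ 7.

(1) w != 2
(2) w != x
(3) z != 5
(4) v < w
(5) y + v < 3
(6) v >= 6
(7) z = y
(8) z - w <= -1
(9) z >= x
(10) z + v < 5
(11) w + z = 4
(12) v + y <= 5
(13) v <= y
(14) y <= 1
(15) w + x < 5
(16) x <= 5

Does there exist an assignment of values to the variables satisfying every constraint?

Unsatisfiable

From constraints 6 and 13: y ≥ v and v ≥ 6, so y ≥ 6. From constraint 14: y ≤ 1. But 1 < 6, so no value of y works.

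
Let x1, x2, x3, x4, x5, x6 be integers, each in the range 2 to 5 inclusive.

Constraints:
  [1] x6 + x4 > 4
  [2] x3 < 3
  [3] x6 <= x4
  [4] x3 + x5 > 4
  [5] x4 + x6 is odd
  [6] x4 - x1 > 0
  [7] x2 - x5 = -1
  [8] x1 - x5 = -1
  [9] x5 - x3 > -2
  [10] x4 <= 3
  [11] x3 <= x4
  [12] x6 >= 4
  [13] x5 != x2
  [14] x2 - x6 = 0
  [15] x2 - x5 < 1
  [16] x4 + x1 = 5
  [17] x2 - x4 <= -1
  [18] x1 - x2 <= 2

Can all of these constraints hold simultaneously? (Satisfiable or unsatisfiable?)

Unsatisfiable

From constraint 12: x6 ≥ 4. From constraints 3 and 10: x6 ≤ x4 and x4 ≤ 3, so x6 ≤ 3. But 3 < 4, so no value of x6 works.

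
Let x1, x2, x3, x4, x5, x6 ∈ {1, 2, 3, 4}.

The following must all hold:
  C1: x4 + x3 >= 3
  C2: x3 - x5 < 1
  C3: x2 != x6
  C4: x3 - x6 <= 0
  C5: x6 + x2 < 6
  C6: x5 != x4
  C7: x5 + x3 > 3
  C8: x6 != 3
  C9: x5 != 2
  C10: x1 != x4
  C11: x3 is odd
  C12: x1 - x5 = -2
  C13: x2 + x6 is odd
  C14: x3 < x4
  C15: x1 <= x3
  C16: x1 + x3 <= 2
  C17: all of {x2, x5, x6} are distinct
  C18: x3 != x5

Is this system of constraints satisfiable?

Satisfiable

One satisfying assignment is x1 = 1, x2 = 1, x3 = 1, x4 = 2, x5 = 3, x6 = 2.
For the less obvious constraints — constraint 1: x4 + x3 = 3; constraint 2: x3 - x5 = -2; constraint 4: x3 - x6 = -1 — and the others hold by inspection.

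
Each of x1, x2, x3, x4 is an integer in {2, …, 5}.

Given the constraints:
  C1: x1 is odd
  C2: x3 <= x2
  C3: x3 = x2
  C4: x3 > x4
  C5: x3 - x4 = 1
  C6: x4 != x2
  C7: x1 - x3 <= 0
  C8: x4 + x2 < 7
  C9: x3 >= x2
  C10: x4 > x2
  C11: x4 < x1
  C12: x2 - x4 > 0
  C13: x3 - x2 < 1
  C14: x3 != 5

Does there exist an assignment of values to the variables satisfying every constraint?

Unsatisfiable

Constraints 2, 7, 10, and 11 give x4 < x1, x1 ≤ x3, x3 ≤ x2, x2 < x4. Chaining: x4 < x1 ≤ x3 ≤ x2 < x4, which forces x4 < x4 — impossible.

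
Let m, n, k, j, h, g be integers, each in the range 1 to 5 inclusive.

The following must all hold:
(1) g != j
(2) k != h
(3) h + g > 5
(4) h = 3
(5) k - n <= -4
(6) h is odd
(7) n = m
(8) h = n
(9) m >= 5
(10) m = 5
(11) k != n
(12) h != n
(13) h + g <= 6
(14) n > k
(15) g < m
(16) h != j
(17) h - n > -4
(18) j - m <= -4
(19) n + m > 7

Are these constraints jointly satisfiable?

Constraint 4 fixes h = 3 and constraint 10 fixes m = 5. Constraints 7 and 8 give h = n = m, so h = m. But 3 ≠ 5 — contradiction.

Unsatisfiable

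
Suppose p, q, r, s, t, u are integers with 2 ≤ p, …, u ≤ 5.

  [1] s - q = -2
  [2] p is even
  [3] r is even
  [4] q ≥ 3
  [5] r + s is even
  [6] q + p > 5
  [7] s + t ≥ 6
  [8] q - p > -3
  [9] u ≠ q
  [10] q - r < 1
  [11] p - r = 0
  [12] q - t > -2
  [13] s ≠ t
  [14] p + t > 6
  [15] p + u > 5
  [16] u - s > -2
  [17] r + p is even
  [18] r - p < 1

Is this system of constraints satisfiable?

Setting (p, q, r, s, t, u) = (4, 4, 4, 2, 5, 2) satisfies everything: constraint 1: s - q = -2; constraint 6: q + p = 8; constraint 7: s + t = 7, and the others follow.

Satisfiable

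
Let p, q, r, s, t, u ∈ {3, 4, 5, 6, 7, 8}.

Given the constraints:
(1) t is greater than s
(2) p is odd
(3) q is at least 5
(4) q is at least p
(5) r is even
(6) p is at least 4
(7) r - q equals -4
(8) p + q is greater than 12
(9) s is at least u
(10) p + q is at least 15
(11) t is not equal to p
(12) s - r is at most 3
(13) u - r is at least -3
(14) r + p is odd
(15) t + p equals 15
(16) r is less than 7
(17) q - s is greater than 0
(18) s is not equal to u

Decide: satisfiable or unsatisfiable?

Take p = 7, q = 8, r = 4, s = 6, t = 8, u = 3. Then constraint 7: r - q = -4; constraint 8: p + q = 15; constraint 10: p + q = 15, and every other listed constraint is also met.

Satisfiable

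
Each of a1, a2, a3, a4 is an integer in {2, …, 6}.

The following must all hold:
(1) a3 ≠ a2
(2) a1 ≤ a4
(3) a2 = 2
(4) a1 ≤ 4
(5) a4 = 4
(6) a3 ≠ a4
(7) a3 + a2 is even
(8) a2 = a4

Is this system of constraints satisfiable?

Unsatisfiable

Constraint 3 fixes a2 = 2 and constraint 5 fixes a4 = 4, but constraint 8 requires a2 = a4. Since 2 ≠ 4, contradiction.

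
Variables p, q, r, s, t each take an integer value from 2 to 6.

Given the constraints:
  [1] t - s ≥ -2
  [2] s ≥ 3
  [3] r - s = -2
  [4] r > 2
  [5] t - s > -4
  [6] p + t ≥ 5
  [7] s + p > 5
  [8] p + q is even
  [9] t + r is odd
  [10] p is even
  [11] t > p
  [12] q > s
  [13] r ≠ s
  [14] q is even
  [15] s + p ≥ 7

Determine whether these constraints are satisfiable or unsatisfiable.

Take p = 2, q = 6, r = 3, s = 5, t = 4. Then constraint 1: t - s = -1; constraint 3: r - s = -2, and every other listed constraint is also met.

Satisfiable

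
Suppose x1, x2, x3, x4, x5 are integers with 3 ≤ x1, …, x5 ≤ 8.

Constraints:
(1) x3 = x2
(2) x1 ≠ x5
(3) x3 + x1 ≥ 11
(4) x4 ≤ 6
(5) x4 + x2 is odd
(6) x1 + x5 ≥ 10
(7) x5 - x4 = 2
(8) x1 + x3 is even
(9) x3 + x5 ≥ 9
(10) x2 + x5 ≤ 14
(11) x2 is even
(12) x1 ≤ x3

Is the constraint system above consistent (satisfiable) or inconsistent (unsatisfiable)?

Satisfiable

Take x1 = 6, x2 = 6, x3 = 6, x4 = 3, x5 = 5. Then constraint 3: x3 + x1 = 12; constraint 6: x1 + x5 = 11; constraint 7: x5 - x4 = 2, and every other listed constraint is also met.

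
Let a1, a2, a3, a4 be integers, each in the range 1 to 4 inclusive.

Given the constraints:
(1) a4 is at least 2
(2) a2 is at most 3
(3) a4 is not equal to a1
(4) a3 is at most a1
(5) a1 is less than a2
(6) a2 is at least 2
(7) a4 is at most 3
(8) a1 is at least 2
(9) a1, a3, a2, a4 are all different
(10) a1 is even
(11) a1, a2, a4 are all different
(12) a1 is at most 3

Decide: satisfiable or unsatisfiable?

Constraints 1, 2, 6, 7, 8, and 12 confine each of a1, a2, a4 to the 2 values {2, 3}.
Constraint 11 requires all 3 of them to be distinct, but only 2 values are available — impossible by the pigeonhole principle.

Unsatisfiable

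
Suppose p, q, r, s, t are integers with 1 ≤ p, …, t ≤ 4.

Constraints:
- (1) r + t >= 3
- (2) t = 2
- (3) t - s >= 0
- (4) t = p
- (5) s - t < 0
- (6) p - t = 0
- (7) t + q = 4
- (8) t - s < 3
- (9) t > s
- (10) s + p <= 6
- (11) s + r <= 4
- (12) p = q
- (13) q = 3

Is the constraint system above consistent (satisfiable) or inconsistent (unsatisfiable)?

Constraint 2 fixes t = 2 and constraint 13 fixes q = 3. Constraints 4 and 12 give t = p = q, so t = q. But 2 ≠ 3 — contradiction.

Unsatisfiable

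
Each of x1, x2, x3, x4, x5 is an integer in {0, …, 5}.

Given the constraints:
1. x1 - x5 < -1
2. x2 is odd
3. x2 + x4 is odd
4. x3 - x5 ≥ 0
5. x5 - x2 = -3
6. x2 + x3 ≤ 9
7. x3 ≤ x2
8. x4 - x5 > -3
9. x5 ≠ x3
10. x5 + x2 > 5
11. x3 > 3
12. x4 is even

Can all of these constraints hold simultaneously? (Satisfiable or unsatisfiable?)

Satisfiable

Try x1 = 0, x2 = 5, x3 = 4, x4 = 0, x5 = 2.
Check constraint 1: x1 - x5 = -2; constraint 4: x3 - x5 = 2; constraint 5: x5 - x2 = -3. The remaining constraints are straightforward to verify.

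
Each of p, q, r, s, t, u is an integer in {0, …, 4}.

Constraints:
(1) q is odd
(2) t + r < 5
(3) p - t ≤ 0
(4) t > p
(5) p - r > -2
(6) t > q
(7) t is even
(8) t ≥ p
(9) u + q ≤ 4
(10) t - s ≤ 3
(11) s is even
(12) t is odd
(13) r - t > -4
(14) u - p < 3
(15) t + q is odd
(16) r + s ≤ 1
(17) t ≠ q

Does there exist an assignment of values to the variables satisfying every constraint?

Constraint 12 makes t odd and constraint 1 makes q odd, so t + q must be even. Constraint 15 says t + q is odd — contradiction.

Unsatisfiable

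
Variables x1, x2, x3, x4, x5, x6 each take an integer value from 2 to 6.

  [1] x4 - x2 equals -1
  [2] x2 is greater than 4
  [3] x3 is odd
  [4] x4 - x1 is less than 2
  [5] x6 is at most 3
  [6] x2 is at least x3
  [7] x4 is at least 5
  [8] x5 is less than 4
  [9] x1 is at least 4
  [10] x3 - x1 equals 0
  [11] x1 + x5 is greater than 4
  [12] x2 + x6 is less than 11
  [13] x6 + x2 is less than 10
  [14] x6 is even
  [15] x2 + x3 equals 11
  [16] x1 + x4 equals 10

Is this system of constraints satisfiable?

Satisfiable

Try x1 = 5, x2 = 6, x3 = 5, x4 = 5, x5 = 2, x6 = 2.
Check constraint 1: x4 - x2 = -1; constraint 4: x4 - x1 = 0. The remaining constraints are straightforward to verify.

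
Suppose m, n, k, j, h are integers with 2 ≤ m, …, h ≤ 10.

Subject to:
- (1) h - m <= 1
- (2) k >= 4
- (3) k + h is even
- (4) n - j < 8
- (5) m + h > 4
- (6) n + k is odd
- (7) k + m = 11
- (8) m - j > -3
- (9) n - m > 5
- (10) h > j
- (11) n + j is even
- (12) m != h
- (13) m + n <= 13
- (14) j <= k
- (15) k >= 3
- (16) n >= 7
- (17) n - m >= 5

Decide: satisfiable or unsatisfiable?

Satisfiable

The assignment m = 2, n = 8, k = 9, j = 2, h = 3 works:
  constraint 1 holds since h - m = 1.
  constraint 4 holds since n - j = 6.
The rest check out directly.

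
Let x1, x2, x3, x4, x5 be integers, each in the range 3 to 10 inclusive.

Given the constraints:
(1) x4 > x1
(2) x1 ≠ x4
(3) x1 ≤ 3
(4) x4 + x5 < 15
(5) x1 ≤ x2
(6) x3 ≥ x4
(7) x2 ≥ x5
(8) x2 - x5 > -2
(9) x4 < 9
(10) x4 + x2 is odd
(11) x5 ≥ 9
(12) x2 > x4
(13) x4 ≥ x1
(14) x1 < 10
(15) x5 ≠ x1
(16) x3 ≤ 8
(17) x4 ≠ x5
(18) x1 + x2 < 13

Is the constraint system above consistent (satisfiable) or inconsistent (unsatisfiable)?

Satisfiable

Take x1 = 3, x2 = 9, x3 = 8, x4 = 4, x5 = 9. Then constraint 4: x4 + x5 = 13; constraint 8: x2 - x5 = 0; constraint 18: x1 + x2 = 12, and every other listed constraint is also met.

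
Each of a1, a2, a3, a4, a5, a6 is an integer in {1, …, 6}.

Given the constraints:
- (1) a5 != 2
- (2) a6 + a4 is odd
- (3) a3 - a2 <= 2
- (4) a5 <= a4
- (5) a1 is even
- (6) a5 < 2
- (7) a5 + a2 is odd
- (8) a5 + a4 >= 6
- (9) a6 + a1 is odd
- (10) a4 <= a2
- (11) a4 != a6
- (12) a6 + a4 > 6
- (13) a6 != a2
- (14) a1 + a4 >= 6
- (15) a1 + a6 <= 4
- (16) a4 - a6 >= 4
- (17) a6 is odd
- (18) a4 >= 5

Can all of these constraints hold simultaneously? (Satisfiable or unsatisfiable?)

Satisfiable

Try a1 = 2, a2 = 6, a3 = 6, a4 = 6, a5 = 1, a6 = 1.
Check constraint 3: a3 - a2 = 0; constraint 8: a5 + a4 = 7; constraint 12: a6 + a4 = 7. The remaining constraints are straightforward to verify.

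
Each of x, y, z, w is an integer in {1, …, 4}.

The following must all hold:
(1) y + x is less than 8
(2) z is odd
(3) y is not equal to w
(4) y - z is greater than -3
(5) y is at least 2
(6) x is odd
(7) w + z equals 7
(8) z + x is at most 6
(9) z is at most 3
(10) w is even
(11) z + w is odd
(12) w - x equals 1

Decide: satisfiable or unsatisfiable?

Setting (x, y, z, w) = (3, 2, 3, 4) satisfies everything: constraint 1: y + x = 5; constraint 4: y - z = -1, and the others follow.

Satisfiable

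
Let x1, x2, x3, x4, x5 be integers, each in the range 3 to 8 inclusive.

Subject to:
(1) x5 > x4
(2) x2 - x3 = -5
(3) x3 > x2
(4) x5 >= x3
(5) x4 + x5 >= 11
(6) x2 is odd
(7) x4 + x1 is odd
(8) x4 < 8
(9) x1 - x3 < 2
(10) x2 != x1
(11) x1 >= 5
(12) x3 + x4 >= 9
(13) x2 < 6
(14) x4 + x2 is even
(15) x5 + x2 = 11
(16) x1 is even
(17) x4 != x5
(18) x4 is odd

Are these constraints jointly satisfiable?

Setting (x1, x2, x3, x4, x5) = (8, 3, 8, 3, 8) satisfies everything: constraint 2: x2 - x3 = -5; constraint 5: x4 + x5 = 11, and the others follow.

Satisfiable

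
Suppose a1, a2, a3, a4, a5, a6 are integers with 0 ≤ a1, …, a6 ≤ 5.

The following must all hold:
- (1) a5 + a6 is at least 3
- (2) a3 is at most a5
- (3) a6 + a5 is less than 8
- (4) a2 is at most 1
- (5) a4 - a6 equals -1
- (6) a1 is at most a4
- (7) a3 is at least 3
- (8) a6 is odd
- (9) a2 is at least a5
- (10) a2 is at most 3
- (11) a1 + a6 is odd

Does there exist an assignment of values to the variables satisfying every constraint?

From constraints 2 and 7: a5 ≥ a3 and a3 ≥ 3, so a5 ≥ 3. From constraints 4 and 9: a5 ≤ a2 and a2 ≤ 1, so a5 ≤ 1. But 1 < 3, so no value of a5 works.

Unsatisfiable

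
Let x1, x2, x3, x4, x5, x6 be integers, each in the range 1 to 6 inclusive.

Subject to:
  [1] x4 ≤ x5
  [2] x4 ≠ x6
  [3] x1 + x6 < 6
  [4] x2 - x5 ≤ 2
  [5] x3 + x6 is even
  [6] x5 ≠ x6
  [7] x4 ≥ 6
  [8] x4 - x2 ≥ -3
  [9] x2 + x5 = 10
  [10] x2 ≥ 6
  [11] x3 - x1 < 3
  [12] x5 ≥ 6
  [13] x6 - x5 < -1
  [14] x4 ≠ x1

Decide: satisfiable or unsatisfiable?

From constraint 10: x2 ≥ 6. From constraints 1 and 7: x5 ≥ x4 ≥ 6. Hence x2 + x5 ≥ 12. But constraint 9 requires x2 + x5 = 10, and 10 < 12. Contradiction.

Unsatisfiable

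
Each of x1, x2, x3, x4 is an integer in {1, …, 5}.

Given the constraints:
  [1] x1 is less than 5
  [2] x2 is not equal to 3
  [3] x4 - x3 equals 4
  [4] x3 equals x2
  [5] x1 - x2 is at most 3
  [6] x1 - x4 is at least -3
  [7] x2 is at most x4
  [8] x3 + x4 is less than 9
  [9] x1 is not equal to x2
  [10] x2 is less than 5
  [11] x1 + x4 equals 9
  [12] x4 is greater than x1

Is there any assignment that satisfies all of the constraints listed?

Setting (x1, x2, x3, x4) = (4, 1, 1, 5) satisfies everything: constraint 3: x4 - x3 = 4; constraint 5: x1 - x2 = 3, and the others follow.

Satisfiable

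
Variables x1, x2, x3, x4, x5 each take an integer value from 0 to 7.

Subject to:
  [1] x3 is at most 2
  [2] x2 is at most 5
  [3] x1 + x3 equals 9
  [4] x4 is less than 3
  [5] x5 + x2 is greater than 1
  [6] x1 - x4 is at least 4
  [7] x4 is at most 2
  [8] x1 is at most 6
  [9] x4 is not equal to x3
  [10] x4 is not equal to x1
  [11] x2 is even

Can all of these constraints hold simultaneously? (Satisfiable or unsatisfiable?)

From constraint 8: x1 ≤ 6. From constraint 1: x3 ≤ 2. Hence x1 + x3 ≤ 8. But constraint 3 requires x1 + x3 = 9, and 9 > 8. Contradiction.

Unsatisfiable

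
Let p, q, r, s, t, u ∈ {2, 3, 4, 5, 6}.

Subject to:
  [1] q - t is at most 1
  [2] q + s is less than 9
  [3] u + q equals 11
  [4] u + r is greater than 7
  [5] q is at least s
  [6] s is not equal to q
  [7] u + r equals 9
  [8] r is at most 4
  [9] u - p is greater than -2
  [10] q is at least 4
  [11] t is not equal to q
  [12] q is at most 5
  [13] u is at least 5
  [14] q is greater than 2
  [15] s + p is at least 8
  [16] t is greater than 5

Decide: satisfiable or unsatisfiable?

One satisfying assignment is p = 6, q = 5, r = 3, s = 3, t = 6, u = 6.
For the less obvious constraints — constraint 1: q - t = -1; constraint 2: q + s = 8 — and the others hold by inspection.

Satisfiable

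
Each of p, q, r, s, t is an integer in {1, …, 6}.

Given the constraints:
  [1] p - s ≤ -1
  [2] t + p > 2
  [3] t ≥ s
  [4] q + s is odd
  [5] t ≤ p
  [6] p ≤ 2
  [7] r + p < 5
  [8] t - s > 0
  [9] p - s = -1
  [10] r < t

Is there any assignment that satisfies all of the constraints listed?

Unsatisfiable

Constraints 1, 5, and 8 give p < s, s < t, t ≤ p. Chaining: p < s < t ≤ p, which forces p < p — impossible.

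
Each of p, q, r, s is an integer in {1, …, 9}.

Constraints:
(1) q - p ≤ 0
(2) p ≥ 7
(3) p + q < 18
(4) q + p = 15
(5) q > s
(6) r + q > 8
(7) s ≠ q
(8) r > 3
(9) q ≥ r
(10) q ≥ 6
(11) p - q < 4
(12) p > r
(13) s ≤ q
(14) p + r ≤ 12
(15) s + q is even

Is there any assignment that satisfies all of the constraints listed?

Take p = 8, q = 7, r = 4, s = 1. Then constraint 1: q - p = -1; constraint 3: p + q = 15, and every other listed constraint is also met.

Satisfiable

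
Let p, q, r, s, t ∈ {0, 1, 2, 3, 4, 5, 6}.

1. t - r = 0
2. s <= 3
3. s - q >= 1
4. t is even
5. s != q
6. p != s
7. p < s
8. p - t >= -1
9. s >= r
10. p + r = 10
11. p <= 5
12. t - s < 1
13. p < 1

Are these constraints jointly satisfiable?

Unsatisfiable

From constraint 11: p ≤ 5. From constraints 2 and 9: r ≤ s ≤ 3. Hence p + r ≤ 8. But constraint 10 requires p + r = 10, and 10 > 8. Contradiction.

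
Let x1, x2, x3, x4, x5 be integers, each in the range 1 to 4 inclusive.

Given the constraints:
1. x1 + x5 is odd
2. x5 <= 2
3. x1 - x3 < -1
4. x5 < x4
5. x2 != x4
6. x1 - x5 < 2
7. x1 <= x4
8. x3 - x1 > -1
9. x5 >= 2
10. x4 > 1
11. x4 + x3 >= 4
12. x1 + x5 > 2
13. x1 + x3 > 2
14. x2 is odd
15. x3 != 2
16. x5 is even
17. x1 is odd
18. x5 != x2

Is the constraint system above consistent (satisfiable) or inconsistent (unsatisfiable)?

Satisfiable

Setting (x1, x2, x3, x4, x5) = (1, 1, 3, 3, 2) satisfies everything: constraint 3: x1 - x3 = -2; constraint 6: x1 - x5 = -1, and the others follow.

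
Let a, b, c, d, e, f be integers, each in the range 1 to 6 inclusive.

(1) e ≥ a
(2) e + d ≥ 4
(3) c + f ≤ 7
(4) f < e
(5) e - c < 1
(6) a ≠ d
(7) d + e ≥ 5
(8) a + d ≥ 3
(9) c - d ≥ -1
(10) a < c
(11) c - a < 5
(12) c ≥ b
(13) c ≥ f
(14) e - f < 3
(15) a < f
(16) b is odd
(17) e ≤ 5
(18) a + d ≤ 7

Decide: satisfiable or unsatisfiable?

Take a = 1, b = 1, c = 4, d = 4, e = 3, f = 2. Then constraint 2: e + d = 7; constraint 3: c + f = 6; constraint 5: e - c = -1, and every other listed constraint is also met.

Satisfiable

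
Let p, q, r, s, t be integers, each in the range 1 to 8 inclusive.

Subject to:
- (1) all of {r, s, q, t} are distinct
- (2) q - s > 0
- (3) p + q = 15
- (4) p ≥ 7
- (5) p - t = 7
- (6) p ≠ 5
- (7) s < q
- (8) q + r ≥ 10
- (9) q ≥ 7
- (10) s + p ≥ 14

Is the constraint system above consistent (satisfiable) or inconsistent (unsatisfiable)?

Satisfiable

One satisfying assignment is p = 8, q = 7, r = 3, s = 6, t = 1.
For the less obvious constraints — constraint 2: q - s = 1; constraint 3: p + q = 15; constraint 5: p - t = 7 — and the others hold by inspection.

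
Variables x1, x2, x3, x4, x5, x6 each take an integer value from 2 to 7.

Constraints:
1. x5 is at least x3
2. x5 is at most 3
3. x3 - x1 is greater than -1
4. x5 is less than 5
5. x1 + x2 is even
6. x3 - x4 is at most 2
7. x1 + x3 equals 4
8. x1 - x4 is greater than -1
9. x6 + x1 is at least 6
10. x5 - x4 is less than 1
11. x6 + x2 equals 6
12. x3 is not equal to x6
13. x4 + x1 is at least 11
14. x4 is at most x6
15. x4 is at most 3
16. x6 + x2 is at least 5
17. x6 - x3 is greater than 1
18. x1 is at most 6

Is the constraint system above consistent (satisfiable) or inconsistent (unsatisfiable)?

From constraint 15: x4 ≤ 3. From constraint 18: x1 ≤ 6. Hence x4 + x1 ≤ 9. But constraint 13 requires x4 + x1 ≥ 11, and 11 > 9. Contradiction.

Unsatisfiable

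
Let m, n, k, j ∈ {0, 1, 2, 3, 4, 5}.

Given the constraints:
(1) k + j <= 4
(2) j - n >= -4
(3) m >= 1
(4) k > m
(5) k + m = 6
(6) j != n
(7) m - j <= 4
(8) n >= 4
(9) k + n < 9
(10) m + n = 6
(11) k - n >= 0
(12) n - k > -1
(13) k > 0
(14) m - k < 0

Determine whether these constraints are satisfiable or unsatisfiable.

One satisfying assignment is m = 2, n = 4, k = 4, j = 0.
For the less obvious constraints — constraint 1: k + j = 4; constraint 2: j - n = -4 — and the others hold by inspection.

Satisfiable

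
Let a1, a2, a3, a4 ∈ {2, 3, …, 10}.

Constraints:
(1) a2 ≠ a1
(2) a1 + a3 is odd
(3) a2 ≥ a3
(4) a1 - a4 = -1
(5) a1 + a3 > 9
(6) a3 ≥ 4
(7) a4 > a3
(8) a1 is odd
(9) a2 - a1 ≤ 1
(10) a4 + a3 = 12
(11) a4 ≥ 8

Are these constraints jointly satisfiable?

One satisfying assignment is a1 = 7, a2 = 8, a3 = 4, a4 = 8.
For the less obvious constraints — constraint 4: a1 - a4 = -1; constraint 5: a1 + a3 = 11; constraint 9: a2 - a1 = 1 — and the others hold by inspection.

Satisfiable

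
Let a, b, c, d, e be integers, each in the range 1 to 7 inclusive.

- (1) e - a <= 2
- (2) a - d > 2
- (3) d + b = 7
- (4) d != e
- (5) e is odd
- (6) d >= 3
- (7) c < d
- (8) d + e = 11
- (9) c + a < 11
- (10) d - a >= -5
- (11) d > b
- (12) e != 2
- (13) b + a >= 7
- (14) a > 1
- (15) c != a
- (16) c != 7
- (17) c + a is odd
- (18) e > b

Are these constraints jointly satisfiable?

Satisfiable

Setting (a, b, c, d, e) = (7, 3, 2, 4, 7) satisfies everything: constraint 1: e - a = 0; constraint 2: a - d = 3, and the others follow.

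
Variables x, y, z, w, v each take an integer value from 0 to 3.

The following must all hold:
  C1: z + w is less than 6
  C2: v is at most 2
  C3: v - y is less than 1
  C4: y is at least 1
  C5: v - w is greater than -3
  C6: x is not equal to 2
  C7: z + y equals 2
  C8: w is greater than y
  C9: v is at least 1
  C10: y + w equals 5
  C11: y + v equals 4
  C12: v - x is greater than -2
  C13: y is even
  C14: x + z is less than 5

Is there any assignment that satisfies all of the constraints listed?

Satisfiable

Setting (x, y, z, w, v) = (3, 2, 0, 3, 2) satisfies everything: constraint 1: z + w = 3; constraint 3: v - y = 0; constraint 5: v - w = -1, and the others follow.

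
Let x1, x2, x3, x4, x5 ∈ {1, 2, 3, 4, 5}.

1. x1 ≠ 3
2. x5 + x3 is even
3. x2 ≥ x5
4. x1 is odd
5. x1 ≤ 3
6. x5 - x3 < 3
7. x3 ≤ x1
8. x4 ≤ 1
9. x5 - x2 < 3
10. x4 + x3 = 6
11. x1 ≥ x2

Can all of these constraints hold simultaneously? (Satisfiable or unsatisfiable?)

From constraint 8: x4 ≤ 1. From constraints 5 and 7: x3 ≤ x1 ≤ 3. Hence x4 + x3 ≤ 4. But constraint 10 requires x4 + x3 = 6, and 6 > 4. Contradiction.

Unsatisfiable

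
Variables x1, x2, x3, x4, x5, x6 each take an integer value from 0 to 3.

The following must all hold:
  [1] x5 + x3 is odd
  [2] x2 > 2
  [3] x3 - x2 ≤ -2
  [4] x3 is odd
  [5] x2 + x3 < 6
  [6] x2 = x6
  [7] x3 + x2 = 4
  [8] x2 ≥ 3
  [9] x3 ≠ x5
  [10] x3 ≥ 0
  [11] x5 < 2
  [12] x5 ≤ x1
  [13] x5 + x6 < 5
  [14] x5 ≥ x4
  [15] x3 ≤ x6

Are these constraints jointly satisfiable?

One satisfying assignment is x1 = 3, x2 = 3, x3 = 1, x4 = 0, x5 = 0, x6 = 3.
For the less obvious constraints — constraint 3: x3 - x2 = -2; constraint 5: x2 + x3 = 4; constraint 7: x3 + x2 = 4 — and the others hold by inspection.

Satisfiable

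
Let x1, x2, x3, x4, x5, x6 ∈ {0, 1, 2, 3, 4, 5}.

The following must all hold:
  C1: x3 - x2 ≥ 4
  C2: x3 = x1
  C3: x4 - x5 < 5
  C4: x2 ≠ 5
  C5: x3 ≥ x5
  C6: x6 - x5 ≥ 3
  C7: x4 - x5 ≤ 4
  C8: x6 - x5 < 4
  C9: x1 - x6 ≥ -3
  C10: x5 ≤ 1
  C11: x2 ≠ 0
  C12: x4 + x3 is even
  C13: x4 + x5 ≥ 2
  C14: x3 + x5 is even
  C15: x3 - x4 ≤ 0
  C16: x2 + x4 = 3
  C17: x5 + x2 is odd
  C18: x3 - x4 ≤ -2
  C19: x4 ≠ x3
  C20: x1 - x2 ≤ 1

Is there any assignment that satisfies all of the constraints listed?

Constraints 1, 6, 7, 9, 18, and 20 give x1 − x6 ≥ -3, x6 − x5 ≥ 3, x5 − x4 ≥ -4, x4 − x3 ≥ 2, x3 − x2 ≥ 4, x2 − x1 ≥ -1.
Adding all 6 inequalities: the left sides telescope to 0, and the right sides sum to (-3) + 3 + (-4) + 2 + 4 + (-1) = 1. So 0 ≥ 1, which is false.

Unsatisfiable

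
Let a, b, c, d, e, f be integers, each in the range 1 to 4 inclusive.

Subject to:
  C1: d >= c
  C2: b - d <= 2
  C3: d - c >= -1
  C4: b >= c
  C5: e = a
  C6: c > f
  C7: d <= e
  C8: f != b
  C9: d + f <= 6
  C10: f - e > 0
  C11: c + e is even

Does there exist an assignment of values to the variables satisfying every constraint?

Unsatisfiable

Constraints 1, 6, 7, and 10 give f < c, c ≤ d, d ≤ e, e < f. Chaining: f < c ≤ d ≤ e < f, which forces f < f — impossible.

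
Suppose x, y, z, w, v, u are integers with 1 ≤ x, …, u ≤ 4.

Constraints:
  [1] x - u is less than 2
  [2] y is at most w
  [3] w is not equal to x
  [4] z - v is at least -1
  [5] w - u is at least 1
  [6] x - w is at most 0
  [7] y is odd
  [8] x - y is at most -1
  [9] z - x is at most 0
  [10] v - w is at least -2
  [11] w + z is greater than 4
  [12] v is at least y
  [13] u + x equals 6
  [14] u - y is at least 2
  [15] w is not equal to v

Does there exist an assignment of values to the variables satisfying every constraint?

Constraints 4, 5, 8, 9, 10, and 14 give v − w ≥ -2, w − u ≥ 1, u − y ≥ 2, y − x ≥ 1, x − z ≥ 0, z − v ≥ -1.
Adding all 6 inequalities: the left sides telescope to 0, and the right sides sum to (-2) + 1 + 2 + 1 + 0 + (-1) = 1. So 0 ≥ 1, which is false.

Unsatisfiable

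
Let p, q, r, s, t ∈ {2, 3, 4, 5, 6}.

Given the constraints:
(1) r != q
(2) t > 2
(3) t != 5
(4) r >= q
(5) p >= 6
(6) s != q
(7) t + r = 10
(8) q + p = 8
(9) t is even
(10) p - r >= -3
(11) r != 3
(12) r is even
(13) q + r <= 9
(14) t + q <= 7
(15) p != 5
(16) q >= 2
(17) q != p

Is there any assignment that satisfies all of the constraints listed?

Satisfiable

Take p = 6, q = 2, r = 6, s = 6, t = 4. Then constraint 7: t + r = 10; constraint 8: q + p = 8, and every other listed constraint is also met.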